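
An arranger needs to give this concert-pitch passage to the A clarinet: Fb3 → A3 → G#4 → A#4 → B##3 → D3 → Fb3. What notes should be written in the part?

Abb3 C4 B4 C#5 D##4 F3 Abb3

The A clarinet sounds a minor third below written, so the written part must be a minor third above concert — transpose each note up.
Fb3 gives Abb3
A3 gives C4
G#4 gives B4
A#4 gives C#5
B##3 gives D##4
D3 gives F3
Fb3 gives Abb3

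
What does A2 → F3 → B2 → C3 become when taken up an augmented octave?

A#3 F#4 B#3 C#4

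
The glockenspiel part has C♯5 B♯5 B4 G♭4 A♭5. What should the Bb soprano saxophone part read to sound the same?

D#7 C##8 C#7 Ab6 Bb7

First find concert pitch: the glockenspiel sounds a perfect fifteenth above written, so C♯5 B♯5 B4 G♭4 A♭5 sounds C#7 B#7 B6 Gb6 Ab7.
Then write for Bb soprano saxophone: it sounds a major second below written, so the part must be a major second above concert.
C#7 → D#7
B#7 → C##8
B6 → C#7
Gb6 → Ab6
Ab7 → Bb7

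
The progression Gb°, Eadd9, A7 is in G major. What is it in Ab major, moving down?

Abb° Fadd9 Bb7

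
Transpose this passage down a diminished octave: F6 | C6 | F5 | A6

A diminished octave down from F6 gives F#5.
C6: an octave down reaches C, and 11 semitones makes it C#5.
F5: an octave down reaches F, and 11 semitones makes it F#4.
A6 down a diminished octave is A#5.

F#5 C#5 F#4 A#5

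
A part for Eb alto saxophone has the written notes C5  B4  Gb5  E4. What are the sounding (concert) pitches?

Eb4 D4 Bbb4 G3

The Eb alto saxophone sounds a major sixth below written, so transpose each written note down a major sixth.
C5 → Eb4
B4 → D4
Gb5 → Bbb4
E4 → G3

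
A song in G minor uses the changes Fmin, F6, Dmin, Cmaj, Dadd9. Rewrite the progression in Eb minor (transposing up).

G minor up to Eb minor is a minor sixth; each chord root moves by that interval while the quality stays the same.
Fmin: root F up a minor sixth → Db, giving Dbmin.
F6: root F up a minor sixth → Db, giving Db6.
Dmin: root D up a minor sixth → Bb, giving Bbmin.
Cmaj: root C up a minor sixth → Ab, giving Abmaj.
Dadd9: root D up a minor sixth → Bb, giving Bbadd9.

Dbmin Db6 Bbmin Abmaj Bbadd9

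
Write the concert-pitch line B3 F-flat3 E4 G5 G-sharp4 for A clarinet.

The A clarinet sounds a minor third below written, so the written part must be a minor third above concert — transpose each note up.
B3 gives D4
Fb3 gives Abb3
E4 gives G4
G5 gives Bb5
G#4 gives B4

D4 Abb3 G4 Bb5 B4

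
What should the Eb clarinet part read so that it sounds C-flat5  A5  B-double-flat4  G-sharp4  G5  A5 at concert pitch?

Written C4 sounds as Eb4 on the Eb clarinet, so concert pitches are written a minor third down.
Cb5 to Ab4
A5 to F#5
Bbb4 to Gb4
G#4 to E#4
G5 to E5
A5 to F#5

Ab4 F#5 Gb4 E#4 E5 F#5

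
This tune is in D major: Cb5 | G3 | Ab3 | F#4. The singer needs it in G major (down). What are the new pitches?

Fb4 C3 Db3 B3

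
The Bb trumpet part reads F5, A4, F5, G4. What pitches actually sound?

Eb5 G4 Eb5 F4

Written C4 on the Bb trumpet sounds as Bb3, a major second lower; apply that shift to every note.
F5 -> Eb5
A4 -> G4
F5 -> Eb5
G4 -> F4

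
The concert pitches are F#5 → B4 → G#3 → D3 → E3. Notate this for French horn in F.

Written C4 sounds as F3 on the French horn in F, so concert pitches are written a perfect fifth up.
F#5 to C#6
B4 to F#5
G#3 to D#4
D3 to A3
E3 to B3

C#6 F#5 D#4 A3 B3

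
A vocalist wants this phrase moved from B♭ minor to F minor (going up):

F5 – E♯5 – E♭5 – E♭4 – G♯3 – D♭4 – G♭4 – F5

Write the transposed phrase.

C6 B#5 Bb5 Bb4 D#4 Ab4 Db5 C6

From B♭ up to F is a perfect fifth; apply that to each pitch.
F5 gives C6
E#5 gives B#5
Eb5 gives Bb5
Eb4 gives Bb4
G#3 gives D#4
Db4 gives Ab4
Gb4 gives Db5
F5 gives C6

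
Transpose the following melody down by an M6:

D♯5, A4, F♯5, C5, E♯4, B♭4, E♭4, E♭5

D#5: a sixth down reaches F, and 9 semitones makes it F#4.
A major sixth down from A4 gives C4.
F#5 down a major sixth is A4.
A major sixth down from C5 gives Eb4.
E#4: a sixth down reaches G, and 9 semitones makes it G#3.
Bb4 down a major sixth is Db4.
A major sixth down from Eb4 gives Gb3.
Eb5 down a major sixth is Gb4.

F#4 C4 A4 Eb4 G#3 Db4 Gb3 Gb4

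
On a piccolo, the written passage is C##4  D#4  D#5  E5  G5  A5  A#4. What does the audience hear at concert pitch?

Written C4 on the piccolo sounds as C5, a perfect octave higher; apply that shift to every note.
C##4 -> C##5
D#4 -> D#5
D#5 -> D#6
E5 -> E6
G5 -> G6
A5 -> A6
A#4 -> A#5

C##5 D#5 D#6 E6 G6 A6 A#5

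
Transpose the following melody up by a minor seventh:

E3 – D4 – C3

D4 C5 Bb3

E3 up a minor seventh is D4.
D4 up a minor seventh is C5.
A minor seventh up from C3 gives Bb3.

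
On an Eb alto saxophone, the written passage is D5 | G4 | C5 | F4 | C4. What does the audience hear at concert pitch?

F4 Bb3 Eb4 Ab3 Eb3

The Eb alto saxophone sounds a major sixth below written, so transpose each written note down a major sixth.
D5 to F4
G4 to Bb3
C5 to Eb4
F4 to Ab3
C4 to Eb3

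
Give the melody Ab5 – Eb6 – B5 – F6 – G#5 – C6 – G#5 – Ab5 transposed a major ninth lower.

Ab5 down a major ninth is Gb4.
Eb6: a ninth down reaches D, and 14 semitones makes it Db5.
A major ninth down from B5 gives A4.
A major ninth down from F6 gives Eb5.
A major ninth down from G#5 gives F#4.
C6: a ninth down reaches B, and 14 semitones makes it Bb4.
G#5: a ninth down reaches F, and 14 semitones makes it F#4.
Ab5: a ninth down reaches G, and 14 semitones makes it Gb4.

Gb4 Db5 A4 Eb5 F#4 Bb4 F#4 Gb4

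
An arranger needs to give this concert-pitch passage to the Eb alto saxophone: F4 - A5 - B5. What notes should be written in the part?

Written C4 sounds as Eb3 on the Eb alto saxophone, so concert pitches are written a major sixth up.
F4 -> D5
A5 -> F#6
B5 -> G#6

D5 F#6 G#6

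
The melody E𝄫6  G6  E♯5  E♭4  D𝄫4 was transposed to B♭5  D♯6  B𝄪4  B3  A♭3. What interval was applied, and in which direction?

From Ebb6 to Bb5 is 4 letter names — a fourth of some quality.
Bb5 to Ebb6 is 4 semitones, which makes it a diminished fourth; the second version is lower, so the direction is down.
Checking another pair — Dbb4 → Ab3 — gives the same interval.

down a diminished fourth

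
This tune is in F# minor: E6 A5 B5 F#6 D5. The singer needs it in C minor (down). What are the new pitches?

From F# down to C is an augmented fourth; apply that to each pitch.
E6 gives Bb5
A5 gives Eb5
B5 gives F5
F#6 gives C6
D5 gives Ab4

Bb5 Eb5 F5 C6 Ab4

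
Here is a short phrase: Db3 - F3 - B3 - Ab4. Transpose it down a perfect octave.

Db3 down a perfect octave is Db2.
F3: an octave down reaches F, and 12 semitones makes it F2.
B3 down a perfect octave is B2.
A perfect octave down from Ab4 gives Ab3.

Db2 F2 B2 Ab3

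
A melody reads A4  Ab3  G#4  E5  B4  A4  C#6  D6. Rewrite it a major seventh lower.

Bb3 Bbb2 A3 F4 C4 Bb3 D5 Eb5

A4 → Bb3
Ab3 → Bbb2
G#4 → A3
E5 → F4
B4 → C4
A4 → Bb3
C#6 → D5
D6 → Eb5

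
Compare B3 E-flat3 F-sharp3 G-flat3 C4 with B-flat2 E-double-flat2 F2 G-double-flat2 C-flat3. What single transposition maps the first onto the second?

down an augmented octave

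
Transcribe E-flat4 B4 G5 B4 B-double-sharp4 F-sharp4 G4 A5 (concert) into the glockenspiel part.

Eb2 B2 G3 B2 B##2 F#2 G2 A3

The glockenspiel sounds a perfect fifteenth above written, so the written part must be a perfect fifteenth below concert — transpose each note down.
Eb4 to Eb2
B4 to B2
G5 to G3
B4 to B2
B##4 to B##2
F#4 to F#2
G4 to G2
A5 to A3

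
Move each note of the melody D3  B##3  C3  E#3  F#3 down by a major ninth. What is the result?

D3 down a major ninth is C2.
B##3 down a major ninth is A##2.
C3: a ninth down reaches B, and 14 semitones makes it Bb1.
E#3 down a major ninth is D#2.
F#3: a ninth down reaches E, and 14 semitones makes it E2.

C2 A##2 Bb1 D#2 E2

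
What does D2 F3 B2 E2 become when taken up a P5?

A2 C4 F#3 B2

D2 to A2
F3 to C4
B2 to F#3
E2 to B2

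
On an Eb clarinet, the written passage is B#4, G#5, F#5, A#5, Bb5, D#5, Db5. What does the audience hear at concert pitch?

The Eb clarinet sounds a minor third above written, so transpose each written note up a minor third.
B#4 -> D#5
G#5 -> B5
F#5 -> A5
A#5 -> C#6
Bb5 -> Db6
D#5 -> F#5
Db5 -> Fb5

D#5 B5 A5 C#6 Db6 F#5 Fb5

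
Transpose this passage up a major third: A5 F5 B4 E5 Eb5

C#6 A5 D#5 G#5 G5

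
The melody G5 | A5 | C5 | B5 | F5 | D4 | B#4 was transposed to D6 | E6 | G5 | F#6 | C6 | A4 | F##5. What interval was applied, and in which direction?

up a perfect fifth

From G5 to D6 is 5 letter names — a fifth of some quality.
G5 to D6 is 7 semitones, which makes it a perfect fifth; the second version is higher, so the direction is up.
Checking another pair — B#4 → F##5 — gives the same interval.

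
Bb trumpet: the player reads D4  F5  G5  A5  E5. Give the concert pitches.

C4 Eb5 F5 G5 D5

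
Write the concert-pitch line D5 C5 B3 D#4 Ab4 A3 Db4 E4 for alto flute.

G5 F5 E4 G#4 Db5 D4 Gb4 A4

The alto flute sounds a perfect fourth below written, so the written part must be a perfect fourth above concert — transpose each note up.
D5 → G5
C5 → F5
B3 → E4
D#4 → G#4
Ab4 → Db5
A3 → D4
Db4 → Gb4
E4 → A4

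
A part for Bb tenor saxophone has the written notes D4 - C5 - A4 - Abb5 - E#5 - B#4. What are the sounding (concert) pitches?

C3 Bb3 G3 Gbb4 D#4 A#3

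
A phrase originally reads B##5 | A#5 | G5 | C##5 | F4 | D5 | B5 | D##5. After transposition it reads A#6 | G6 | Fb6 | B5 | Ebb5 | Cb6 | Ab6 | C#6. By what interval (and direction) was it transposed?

From B##5 to A#6 is 7 letter names — a seventh of some quality.
B##5 to A#6 is 9 semitones, which makes it a diminished seventh; the second version is higher, so the direction is up.
Checking another pair — D##5 → C#6 — gives the same interval.

up a diminished seventh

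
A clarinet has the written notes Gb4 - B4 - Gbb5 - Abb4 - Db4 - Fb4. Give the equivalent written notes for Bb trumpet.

F4 A#4 Fb5 Gb4 C4 Eb4

First find concert pitch: the A clarinet sounds a minor third below written, so Gb4 B4 Gbb5 Abb4 Db4 Fb4 sounds Eb4 G#4 Ebb5 Fb4 Bb3 Db4.
Then write for Bb trumpet: it sounds a major second below written, so the part must be a major second above concert.
Eb4 → F4
G#4 → A#4
Ebb5 → Fb5
Fb4 → Gb4
Bb3 → C4
Db4 → Eb4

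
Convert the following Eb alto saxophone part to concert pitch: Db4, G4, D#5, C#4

Written C4 on the Eb alto saxophone sounds as Eb3, a major sixth lower; apply that shift to every note.
Db4 becomes Fb3
G4 becomes Bb3
D#5 becomes F#4
C#4 becomes E3

Fb3 Bb3 F#4 E3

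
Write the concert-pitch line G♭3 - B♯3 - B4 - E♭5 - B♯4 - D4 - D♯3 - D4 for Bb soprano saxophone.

Written C4 sounds as Bb3 on the Bb soprano saxophone, so concert pitches are written a major second up.
Gb3 to Ab3
B#3 to C##4
B4 to C#5
Eb5 to F5
B#4 to C##5
D4 to E4
D#3 to E#3
D4 to E4

Ab3 C##4 C#5 F5 C##5 E4 E#3 E4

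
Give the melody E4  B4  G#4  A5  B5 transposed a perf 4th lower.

B3 F#4 D#4 E5 F#5

E4: a fourth down reaches B, and 5 semitones makes it B3.
B4: a fourth down reaches F, and 5 semitones makes it F#4.
G#4 down a perfect fourth is D#4.
A5 down a perfect fourth is E5.
B5: a fourth down reaches F, and 5 semitones makes it F#5.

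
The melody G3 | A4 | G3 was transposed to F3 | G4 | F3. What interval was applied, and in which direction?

down a major second

Take the first pair: G3 → F3. G to F spans 2 letter names, so the interval is some kind of second.
F3 to G3 is 2 semitones, which makes it a major second; the second version is lower, so the direction is down.
Checking another pair — G3 → F3 — gives the same interval.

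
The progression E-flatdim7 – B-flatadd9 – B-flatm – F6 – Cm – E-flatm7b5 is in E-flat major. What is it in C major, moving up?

Cdim7 Gadd9 Gm D6 Am Cm7b5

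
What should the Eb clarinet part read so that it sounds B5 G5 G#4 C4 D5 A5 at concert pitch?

Written C4 sounds as Eb4 on the Eb clarinet, so concert pitches are written a minor third down.
B5 → G#5
G5 → E5
G#4 → E#4
C4 → A3
D5 → B4
A5 → F#5

G#5 E5 E#4 A3 B4 F#5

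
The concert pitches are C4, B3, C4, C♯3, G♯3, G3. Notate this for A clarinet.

Written C4 sounds as A3 on the A clarinet, so concert pitches are written a minor third up.
C4 -> Eb4
B3 -> D4
C4 -> Eb4
C#3 -> E3
G#3 -> B3
G3 -> Bb3

Eb4 D4 Eb4 E3 B3 Bb3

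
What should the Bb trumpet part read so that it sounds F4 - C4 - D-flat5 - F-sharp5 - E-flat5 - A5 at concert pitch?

G4 D4 Eb5 G#5 F5 B5

The Bb trumpet sounds a major second below written, so the written part must be a major second above concert — transpose each note up.
F4 → G4
C4 → D4
Db5 → Eb5
F#5 → G#5
Eb5 → F5
A5 → B5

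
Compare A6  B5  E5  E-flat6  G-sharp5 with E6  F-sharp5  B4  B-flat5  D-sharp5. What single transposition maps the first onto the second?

down a perfect fourth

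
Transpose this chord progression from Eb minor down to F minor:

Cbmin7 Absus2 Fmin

Eb minor down to F minor is a minor seventh; each chord root moves by that interval while the quality stays the same.
Cbmin7: root Cb down a minor seventh → Db, giving Dbmin7.
Absus2: root Ab down a minor seventh → Bb, giving Bbsus2.
Fmin: root F down a minor seventh → G, giving Gmin.

Dbmin7 Bbsus2 Gmin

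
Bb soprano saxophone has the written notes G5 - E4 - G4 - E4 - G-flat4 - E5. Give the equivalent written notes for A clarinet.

First find concert pitch: the Bb soprano saxophone sounds a major second below written, so G5 E4 G4 E4 G-flat4 E5 sounds F5 D4 F4 D4 Fb4 D5.
Then write for A clarinet: it sounds a minor third below written, so the part must be a minor third above concert.
F5 → Ab5
D4 → F4
F4 → Ab4
D4 → F4
Fb4 → Abb4
D5 → F5

Ab5 F4 Ab4 F4 Abb4 F5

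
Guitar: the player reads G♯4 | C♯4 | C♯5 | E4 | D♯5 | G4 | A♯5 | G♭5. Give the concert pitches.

G#3 C#3 C#4 E3 D#4 G3 A#4 Gb4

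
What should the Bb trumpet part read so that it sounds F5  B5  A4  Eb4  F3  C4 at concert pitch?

G5 C#6 B4 F4 G3 D4

The Bb trumpet sounds a major second below written, so the written part must be a major second above concert — transpose each note up.
F5 to G5
B5 to C#6
A4 to B4
Eb4 to F4
F3 to G3
C4 to D4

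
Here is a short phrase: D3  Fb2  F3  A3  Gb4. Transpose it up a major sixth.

D3: a sixth up reaches B, and 9 semitones makes it B3.
Fb2 up a major sixth is Db3.
A major sixth up from F3 gives D4.
A3 up a major sixth is F#4.
A major sixth up from Gb4 gives Eb5.

B3 Db3 D4 F#4 Eb5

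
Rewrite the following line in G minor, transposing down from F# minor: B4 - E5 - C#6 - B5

F# minor to G minor down is a major seventh, so every note moves down by that interval.
B4 to C4
E5 to F4
C#6 to D5
B5 to C5

C4 F4 D5 C5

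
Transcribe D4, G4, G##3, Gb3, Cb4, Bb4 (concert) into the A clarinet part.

Written C4 sounds as A3 on the A clarinet, so concert pitches are written a minor third up.
D4 → F4
G4 → Bb4
G##3 → B#3
Gb3 → Bbb3
Cb4 → Ebb4
Bb4 → Db5

F4 Bb4 B#3 Bbb3 Ebb4 Db5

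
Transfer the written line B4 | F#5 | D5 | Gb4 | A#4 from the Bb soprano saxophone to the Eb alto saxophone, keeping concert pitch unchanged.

F#5 C#6 A5 Db5 E#5

First find concert pitch: the Bb soprano saxophone sounds a major second below written, so B4 F#5 D5 Gb4 A#4 sounds A4 E5 C5 Fb4 G#4.
Then write for Eb alto saxophone: it sounds a major sixth below written, so the part must be a major sixth above concert.
A4 → F#5
E5 → C#6
C5 → A5
Fb4 → Db5
G#4 → E#5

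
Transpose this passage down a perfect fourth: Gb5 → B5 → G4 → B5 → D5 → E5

Gb5 down a perfect fourth is Db5.
B5: a fourth down reaches F, and 5 semitones makes it F#5.
G4: a fourth down reaches D, and 5 semitones makes it D4.
B5: a fourth down reaches F, and 5 semitones makes it F#5.
A perfect fourth down from D5 gives A4.
A perfect fourth down from E5 gives B4.

Db5 F#5 D4 F#5 A4 B4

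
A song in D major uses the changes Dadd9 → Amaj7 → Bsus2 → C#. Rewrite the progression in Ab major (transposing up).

Abadd9 Ebmaj7 Fsus2 G

D major up to Ab major is a diminished fifth; each chord root moves by that interval while the quality stays the same.
Dadd9: root D up a diminished fifth → Ab, giving Abadd9.
Amaj7: root A up a diminished fifth → Eb, giving Ebmaj7.
Bsus2: root B up a diminished fifth → F, giving Fsus2.
C#: root C# up a diminished fifth → G, giving G.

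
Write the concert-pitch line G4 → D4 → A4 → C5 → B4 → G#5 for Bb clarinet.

Written C4 sounds as Bb3 on the Bb clarinet, so concert pitches are written a major second up.
G4 gives A4
D4 gives E4
A4 gives B4
C5 gives D5
B4 gives C#5
G#5 gives A#5

A4 E4 B4 D5 C#5 A#5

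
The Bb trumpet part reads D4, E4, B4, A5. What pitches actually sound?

Written C4 on the Bb trumpet sounds as Bb3, a major second lower; apply that shift to every note.
D4 → C4
E4 → D4
B4 → A4
A5 → G5

C4 D4 A4 G5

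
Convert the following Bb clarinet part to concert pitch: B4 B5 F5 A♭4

A4 A5 Eb5 Gb4

The Bb clarinet sounds a major second below written, so transpose each written note down a major second.
B4 gives A4
B5 gives A5
F5 gives Eb5
Ab4 gives Gb4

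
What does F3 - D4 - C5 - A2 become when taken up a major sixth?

F3 → D4
D4 → B4
C5 → A5
A2 → F#3

D4 B4 A5 F#3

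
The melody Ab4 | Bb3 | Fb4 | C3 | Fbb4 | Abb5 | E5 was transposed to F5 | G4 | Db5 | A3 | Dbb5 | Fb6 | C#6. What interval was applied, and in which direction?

Take the first pair: Ab4 → F5. A to F spans 6 letter names, so the interval is some kind of sixth.
Ab4 to F5 is 9 semitones, which makes it a major sixth; the second version is higher, so the direction is up.
Checking another pair — E5 → C#6 — gives the same interval.

up a major sixth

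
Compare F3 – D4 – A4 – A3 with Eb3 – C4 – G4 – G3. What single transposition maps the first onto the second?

From F3 to Eb3 is 2 letter names — a second of some quality.
Eb3 to F3 is 2 semitones, which makes it a major second; the second version is lower, so the direction is down.
Checking another pair — A3 → G3 — gives the same interval.

down a major second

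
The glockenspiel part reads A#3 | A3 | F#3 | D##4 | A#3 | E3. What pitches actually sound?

A#5 A5 F#5 D##6 A#5 E5

Written C4 on the glockenspiel sounds as C6, a perfect fifteenth higher; apply that shift to every note.
A#3 -> A#5
A3 -> A5
F#3 -> F#5
D##4 -> D##6
A#3 -> A#5
E3 -> E5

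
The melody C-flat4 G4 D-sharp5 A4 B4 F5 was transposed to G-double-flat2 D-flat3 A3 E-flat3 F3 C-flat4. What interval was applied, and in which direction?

down an augmented eleventh

From Cb4 to Gbb2 is 11 letter names — an eleventh of some quality.
Gbb2 to Cb4 is 18 semitones, which makes it an augmented eleventh; the second version is lower, so the direction is down.
Checking another pair — F5 → Cb4 — gives the same interval.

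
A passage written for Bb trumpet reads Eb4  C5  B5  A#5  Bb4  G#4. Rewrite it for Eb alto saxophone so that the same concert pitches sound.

Bb4 G5 F#6 E#6 F5 D#5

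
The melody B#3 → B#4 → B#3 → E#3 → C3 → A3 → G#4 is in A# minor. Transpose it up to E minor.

F#4 F#5 F#4 B3 Gb3 Eb4 D5

A# minor to E minor up is a diminished fifth, so every note moves up by that interval.
B#3 gives F#4
B#4 gives F#5
B#3 gives F#4
E#3 gives B3
C3 gives Gb3
A3 gives Eb4
G#4 gives D5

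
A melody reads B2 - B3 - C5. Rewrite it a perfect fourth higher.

A perfect fourth up from B2 gives E3.
B3 up a perfect fourth is E4.
C5 up a perfect fourth is F5.

E3 E4 F5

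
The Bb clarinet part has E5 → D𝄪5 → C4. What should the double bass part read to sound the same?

First find concert pitch: the Bb clarinet sounds a major second below written, so E5 D𝄪5 C4 sounds D5 C##5 Bb3.
Then write for double bass: it sounds a perfect octave below written, so the part must be a perfect octave above concert.
D5 → D6
C##5 → C##6
Bb3 → Bb4

D6 C##6 Bb4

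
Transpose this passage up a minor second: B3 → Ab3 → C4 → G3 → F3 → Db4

C4 Bbb3 Db4 Ab3 Gb3 Ebb4

B3 gives C4
Ab3 gives Bbb3
C4 gives Db4
G3 gives Ab3
F3 gives Gb3
Db4 gives Ebb4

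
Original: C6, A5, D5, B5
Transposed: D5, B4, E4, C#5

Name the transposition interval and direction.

From C6 to D5 is 7 letter names — a seventh of some quality.
D5 to C6 is 10 semitones, which makes it a minor seventh; the second version is lower, so the direction is down.
Checking another pair — B5 → C#5 — gives the same interval.

down a minor seventh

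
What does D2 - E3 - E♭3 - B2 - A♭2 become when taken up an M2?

D2 to E2
E3 to F#3
Eb3 to F3
B2 to C#3
Ab2 to Bb2

E2 F#3 F3 C#3 Bb2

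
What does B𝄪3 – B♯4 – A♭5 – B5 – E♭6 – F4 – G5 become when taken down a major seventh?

C##3 C#4 Bbb4 C5 Fb5 Gb3 Ab4

B##3: a seventh down reaches C, and 11 semitones makes it C##3.
B#4: a seventh down reaches C, and 11 semitones makes it C#4.
A major seventh down from Ab5 gives Bbb4.
B5: a seventh down reaches C, and 11 semitones makes it C5.
A major seventh down from Eb6 gives Fb5.
A major seventh down from F4 gives Gb3.
G5: a seventh down reaches A, and 11 semitones makes it Ab4.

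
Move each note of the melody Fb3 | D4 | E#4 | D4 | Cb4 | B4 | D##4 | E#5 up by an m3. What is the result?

A minor third up from Fb3 gives Abb3.
D4 up a minor third is F4.
A minor third up from E#4 gives G#4.
D4 up a minor third is F4.
Cb4: a third up reaches E, and 3 semitones makes it Ebb4.
B4 up a minor third is D5.
D##4 up a minor third is F##4.
E#5 up a minor third is G#5.

Abb3 F4 G#4 F4 Ebb4 D5 F##4 G#5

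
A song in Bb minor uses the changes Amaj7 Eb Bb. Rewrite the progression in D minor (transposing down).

C#maj7 G D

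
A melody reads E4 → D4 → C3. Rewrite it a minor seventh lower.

F#3 E3 D2

E4 gives F#3
D4 gives E3
C3 gives D2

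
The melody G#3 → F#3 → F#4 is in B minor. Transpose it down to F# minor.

D#3 C#3 C#4

From B down to F# is a perfect fourth; apply that to each pitch.
G#3 -> D#3
F#3 -> C#3
F#4 -> C#4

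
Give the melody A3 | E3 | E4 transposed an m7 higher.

A3 → G4
E3 → D4
E4 → D5

G4 D4 D5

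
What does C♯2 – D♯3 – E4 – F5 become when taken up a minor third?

E2 F#3 G4 Ab5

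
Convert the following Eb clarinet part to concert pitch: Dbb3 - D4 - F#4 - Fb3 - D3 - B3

Written C4 on the Eb clarinet sounds as Eb4, a minor third higher; apply that shift to every note.
Dbb3 gives Fbb3
D4 gives F4
F#4 gives A4
Fb3 gives Abb3
D3 gives F3
B3 gives D4

Fbb3 F4 A4 Abb3 F3 D4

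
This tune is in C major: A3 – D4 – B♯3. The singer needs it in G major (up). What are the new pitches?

E4 A4 F##4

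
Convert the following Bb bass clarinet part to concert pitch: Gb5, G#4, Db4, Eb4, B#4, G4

Written C4 on the Bb bass clarinet sounds as Bb2, a major ninth lower; apply that shift to every note.
Gb5 gives Fb4
G#4 gives F#3
Db4 gives Cb3
Eb4 gives Db3
B#4 gives A#3
G4 gives F3

Fb4 F#3 Cb3 Db3 A#3 F3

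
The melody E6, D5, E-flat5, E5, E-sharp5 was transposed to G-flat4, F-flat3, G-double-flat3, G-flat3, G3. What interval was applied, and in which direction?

From E6 to Gb4 is 13 letter names — a thirteenth of some quality.
Gb4 to E6 is 22 semitones, which makes it an augmented thirteenth; the second version is lower, so the direction is down.
Checking another pair — E#5 → G3 — gives the same interval.

down an augmented thirteenth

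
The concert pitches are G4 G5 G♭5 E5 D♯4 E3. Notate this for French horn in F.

D5 D6 Db6 B5 A#4 B3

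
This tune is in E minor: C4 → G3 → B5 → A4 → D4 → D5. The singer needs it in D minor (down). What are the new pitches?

Bb3 F3 A5 G4 C4 C5

From E down to D is a major second; apply that to each pitch.
C4 -> Bb3
G3 -> F3
B5 -> A5
A4 -> G4
D4 -> C4
D5 -> C5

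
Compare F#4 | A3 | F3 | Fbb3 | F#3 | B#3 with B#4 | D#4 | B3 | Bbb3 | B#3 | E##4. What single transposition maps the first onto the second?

From F#4 to B#4 is 4 letter names — a fourth of some quality.
F#4 to B#4 is 6 semitones, which makes it an augmented fourth; the second version is higher, so the direction is up.
Checking another pair — B#3 → E##4 — gives the same interval.

up an augmented fourth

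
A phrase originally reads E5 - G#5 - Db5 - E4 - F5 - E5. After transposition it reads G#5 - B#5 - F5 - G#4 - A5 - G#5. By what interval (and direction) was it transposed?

From E5 to G#5 is 3 letter names — a third of some quality.
E5 to G#5 is 4 semitones, which makes it a major third; the second version is higher, so the direction is up.
Checking another pair — E5 → G#5 — gives the same interval.

up a major third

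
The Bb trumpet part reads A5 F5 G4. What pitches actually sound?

Written C4 on the Bb trumpet sounds as Bb3, a major second lower; apply that shift to every note.
A5 to G5
F5 to Eb5
G4 to F4

G5 Eb5 F4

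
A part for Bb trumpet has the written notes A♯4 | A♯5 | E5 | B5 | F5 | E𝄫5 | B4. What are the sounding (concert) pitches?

G#4 G#5 D5 A5 Eb5 Dbb5 A4

Written C4 on the Bb trumpet sounds as Bb3, a major second lower; apply that shift to every note.
A#4 → G#4
A#5 → G#5
E5 → D5
B5 → A5
F5 → Eb5
Ebb5 → Dbb5
B4 → A4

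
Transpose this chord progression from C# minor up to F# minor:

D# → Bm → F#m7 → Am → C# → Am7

G# Em Bm7 Dm F# Dm7

C# minor up to F# minor is a perfect fourth; each chord root moves by that interval while the quality stays the same.
D#: root D# up a perfect fourth → G#, giving G#.
Bm: root B up a perfect fourth → E, giving Em.
F#m7: root F# up a perfect fourth → B, giving Bm7.
Am: root A up a perfect fourth → D, giving Dm.
C#: root C# up a perfect fourth → F#, giving F#.
Am7: root A up a perfect fourth → D, giving Dm7.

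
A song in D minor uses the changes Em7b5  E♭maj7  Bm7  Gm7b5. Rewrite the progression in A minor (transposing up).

Bm7b5 Bbmaj7 F#m7 Dm7b5

D minor up to A minor is a perfect fifth; each chord root moves by that interval while the quality stays the same.
Em7b5: root E up a perfect fifth → B, giving Bm7b5.
E♭maj7: root E♭ up a perfect fifth → Bb, giving Bbmaj7.
Bm7: root B up a perfect fifth → F#, giving F#m7.
Gm7b5: root G up a perfect fifth → D, giving Dm7b5.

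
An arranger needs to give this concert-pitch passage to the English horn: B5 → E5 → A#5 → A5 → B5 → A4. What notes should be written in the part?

F#6 B5 E#6 E6 F#6 E5

The English horn sounds a perfect fifth below written, so the written part must be a perfect fifth above concert — transpose each note up.
B5 becomes F#6
E5 becomes B5
A#5 becomes E#6
A5 becomes E6
B5 becomes F#6
A4 becomes E5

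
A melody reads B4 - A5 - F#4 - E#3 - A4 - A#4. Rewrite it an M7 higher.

A#5 G#6 E#5 D##4 G#5 G##5

B4: a seventh up reaches A, and 11 semitones makes it A#5.
A5: a seventh up reaches G, and 11 semitones makes it G#6.
F#4 up a major seventh is E#5.
A major seventh up from E#3 gives D##4.
A major seventh up from A4 gives G#5.
A major seventh up from A#4 gives G##5.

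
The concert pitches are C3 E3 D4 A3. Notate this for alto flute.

F3 A3 G4 D4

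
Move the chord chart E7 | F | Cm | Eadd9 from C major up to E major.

G#7 A Em G#add9

C major up to E major is a major third; each chord root moves by that interval while the quality stays the same.
E7: root E up a major third → G#, giving G#7.
F: root F up a major third → A, giving A.
Cm: root C up a major third → E, giving Em.
Eadd9: root E up a major third → G#, giving G#add9.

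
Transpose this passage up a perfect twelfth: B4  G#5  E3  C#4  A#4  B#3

F#6 D#7 B4 G#5 E#6 F##5

A perfect twelfth up from B4 gives F#6.
G#5 up a perfect twelfth is D#7.
E3 up a perfect twelfth is B4.
C#4 up a perfect twelfth is G#5.
A#4 up a perfect twelfth is E#6.
B#3: a twelfth up reaches F, and 19 semitones makes it F##5.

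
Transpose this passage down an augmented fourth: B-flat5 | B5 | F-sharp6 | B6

Fb5 F5 C6 F6

Bb5 down an augmented fourth is Fb5.
An augmented fourth down from B5 gives F5.
F#6: a fourth down reaches C, and 6 semitones makes it C6.
B6 down an augmented fourth is F6.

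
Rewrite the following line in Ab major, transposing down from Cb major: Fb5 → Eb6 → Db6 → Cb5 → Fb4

Db5 C6 Bb5 Ab4 Db4

Cb major to Ab major down is a minor third, so every note moves down by that interval.
Fb5 becomes Db5
Eb6 becomes C6
Db6 becomes Bb5
Cb5 becomes Ab4
Fb4 becomes Db4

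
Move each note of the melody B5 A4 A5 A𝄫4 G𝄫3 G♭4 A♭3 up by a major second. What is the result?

C#6 B4 B5 Bbb4 Abb3 Ab4 Bb3

A major second up from B5 gives C#6.
A4: a second up reaches B, and 2 semitones makes it B4.
A5: a second up reaches B, and 2 semitones makes it B5.
A major second up from Abb4 gives Bbb4.
Gbb3: a second up reaches A, and 2 semitones makes it Abb3.
Gb4: a second up reaches A, and 2 semitones makes it Ab4.
Ab3 up a major second is Bb3.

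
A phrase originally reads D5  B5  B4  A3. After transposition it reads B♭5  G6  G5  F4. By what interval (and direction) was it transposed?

up a minor sixth

Take the first pair: D5 → Bb5. D to B spans 6 letter names, so the interval is some kind of sixth.
D5 to Bb5 is 8 semitones, which makes it a minor sixth; the second version is higher, so the direction is up.
Checking another pair — A3 → F4 — gives the same interval.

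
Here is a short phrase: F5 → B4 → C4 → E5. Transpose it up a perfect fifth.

C6 F#5 G4 B5

A perfect fifth up from F5 gives C6.
B4: a fifth up reaches F, and 7 semitones makes it F#5.
C4: a fifth up reaches G, and 7 semitones makes it G4.
E5: a fifth up reaches B, and 7 semitones makes it B5.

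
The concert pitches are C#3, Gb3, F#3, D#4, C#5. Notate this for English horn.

G#3 Db4 C#4 A#4 G#5

The English horn sounds a perfect fifth below written, so the written part must be a perfect fifth above concert — transpose each note up.
C#3 to G#3
Gb3 to Db4
F#3 to C#4
D#4 to A#4
C#5 to G#5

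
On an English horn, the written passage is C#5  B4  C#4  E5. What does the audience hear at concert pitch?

F#4 E4 F#3 A4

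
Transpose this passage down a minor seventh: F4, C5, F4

G3 D4 G3

F4 → G3
C5 → D4
F4 → G3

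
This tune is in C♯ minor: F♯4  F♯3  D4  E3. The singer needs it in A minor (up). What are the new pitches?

D5 D4 Bb4 C4

C♯ minor to A minor up is a minor sixth, so every note moves up by that interval.
F#4 to D5
F#3 to D4
D4 to Bb4
E3 to C4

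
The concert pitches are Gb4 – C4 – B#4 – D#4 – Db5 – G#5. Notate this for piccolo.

Gb3 C3 B#3 D#3 Db4 G#4

The piccolo sounds a perfect octave above written, so the written part must be a perfect octave below concert — transpose each note down.
Gb4 -> Gb3
C4 -> C3
B#4 -> B#3
D#4 -> D#3
Db5 -> Db4
G#5 -> G#4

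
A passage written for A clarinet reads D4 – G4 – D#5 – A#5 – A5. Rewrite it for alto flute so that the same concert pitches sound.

First find concert pitch: the A clarinet sounds a minor third below written, so D4 G4 D#5 A#5 A5 sounds B3 E4 B#4 F##5 F#5.
Then write for alto flute: it sounds a perfect fourth below written, so the part must be a perfect fourth above concert.
B3 → E4
E4 → A4
B#4 → E#5
F##5 → B#5
F#5 → B5

E4 A4 E#5 B#5 B5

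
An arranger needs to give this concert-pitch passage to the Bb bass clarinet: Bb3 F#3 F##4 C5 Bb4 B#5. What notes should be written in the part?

C5 G#4 G##5 D6 C6 C##7

Written C4 sounds as Bb2 on the Bb bass clarinet, so concert pitches are written a major ninth up.
Bb3 to C5
F#3 to G#4
F##4 to G##5
C5 to D6
Bb4 to C6
B#5 to C##7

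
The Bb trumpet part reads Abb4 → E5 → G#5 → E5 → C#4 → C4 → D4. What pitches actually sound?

The Bb trumpet sounds a major second below written, so transpose each written note down a major second.
Abb4 -> Gbb4
E5 -> D5
G#5 -> F#5
E5 -> D5
C#4 -> B3
C4 -> Bb3
D4 -> C4

Gbb4 D5 F#5 D5 B3 Bb3 C4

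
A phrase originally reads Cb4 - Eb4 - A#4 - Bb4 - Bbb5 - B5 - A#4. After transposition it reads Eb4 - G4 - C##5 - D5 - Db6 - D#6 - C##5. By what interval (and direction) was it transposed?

up a major third

From Cb4 to Eb4 is 3 letter names — a third of some quality.
Cb4 to Eb4 is 4 semitones, which makes it a major third; the second version is higher, so the direction is up.
Checking another pair — A#4 → C##5 — gives the same interval.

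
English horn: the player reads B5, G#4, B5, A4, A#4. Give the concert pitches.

E5 C#4 E5 D4 D#4

The English horn sounds a perfect fifth below written, so transpose each written note down a perfect fifth.
B5 becomes E5
G#4 becomes C#4
B5 becomes E5
A4 becomes D4
A#4 becomes D#4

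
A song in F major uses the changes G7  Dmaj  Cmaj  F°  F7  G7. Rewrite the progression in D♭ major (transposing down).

F major down to D♭ major is a major third; each chord root moves by that interval while the quality stays the same.
G7: root G down a major third → Eb, giving Eb7.
Dmaj: root D down a major third → Bb, giving Bbmaj.
Cmaj: root C down a major third → Ab, giving Abmaj.
F°: root F down a major third → Db, giving Db°.
F7: root F down a major third → Db, giving Db7.
G7: root G down a major third → Eb, giving Eb7.

Eb7 Bbmaj Abmaj Db° Db7 Eb7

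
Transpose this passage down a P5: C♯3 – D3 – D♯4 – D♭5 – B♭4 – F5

C#3 gives F#2
D3 gives G2
D#4 gives G#3
Db5 gives Gb4
Bb4 gives Eb4
F5 gives Bb4

F#2 G2 G#3 Gb4 Eb4 Bb4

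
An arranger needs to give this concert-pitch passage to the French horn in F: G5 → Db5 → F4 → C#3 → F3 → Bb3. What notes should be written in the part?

D6 Ab5 C5 G#3 C4 F4

The French horn in F sounds a perfect fifth below written, so the written part must be a perfect fifth above concert — transpose each note up.
G5 gives D6
Db5 gives Ab5
F4 gives C5
C#3 gives G#3
F3 gives C4
Bb3 gives F4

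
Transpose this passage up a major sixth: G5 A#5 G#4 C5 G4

E6 F##6 E#5 A5 E5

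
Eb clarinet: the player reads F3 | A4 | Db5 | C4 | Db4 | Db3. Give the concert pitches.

The Eb clarinet sounds a minor third above written, so transpose each written note up a minor third.
F3 gives Ab3
A4 gives C5
Db5 gives Fb5
C4 gives Eb4
Db4 gives Fb4
Db3 gives Fb3

Ab3 C5 Fb5 Eb4 Fb4 Fb3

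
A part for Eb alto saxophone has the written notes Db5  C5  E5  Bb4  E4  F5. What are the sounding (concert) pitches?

Fb4 Eb4 G4 Db4 G3 Ab4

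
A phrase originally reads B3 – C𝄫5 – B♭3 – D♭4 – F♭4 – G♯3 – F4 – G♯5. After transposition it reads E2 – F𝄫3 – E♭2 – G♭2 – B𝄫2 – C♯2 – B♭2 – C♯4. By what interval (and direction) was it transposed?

down a perfect twelfth

From B3 to E2 is 12 letter names — a twelfth of some quality.
E2 to B3 is 19 semitones, which makes it a perfect twelfth; the second version is lower, so the direction is down.
Checking another pair — G#5 → C#4 — gives the same interval.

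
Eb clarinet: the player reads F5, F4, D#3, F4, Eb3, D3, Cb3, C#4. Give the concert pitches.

Written C4 on the Eb clarinet sounds as Eb4, a minor third higher; apply that shift to every note.
F5 gives Ab5
F4 gives Ab4
D#3 gives F#3
F4 gives Ab4
Eb3 gives Gb3
D3 gives F3
Cb3 gives Ebb3
C#4 gives E4

Ab5 Ab4 F#3 Ab4 Gb3 F3 Ebb3 E4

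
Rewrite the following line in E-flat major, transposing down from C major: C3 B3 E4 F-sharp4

From C down to E-flat is a major sixth; apply that to each pitch.
C3 to Eb2
B3 to D3
E4 to G3
F#4 to A3

Eb2 D3 G3 A3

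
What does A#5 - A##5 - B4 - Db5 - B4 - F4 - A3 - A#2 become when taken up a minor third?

C#6 C##6 D5 Fb5 D5 Ab4 C4 C#3

A#5 gives C#6
A##5 gives C##6
B4 gives D5
Db5 gives Fb5
B4 gives D5
F4 gives Ab4
A3 gives C4
A#2 gives C#3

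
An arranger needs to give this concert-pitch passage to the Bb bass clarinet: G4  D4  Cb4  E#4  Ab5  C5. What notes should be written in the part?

A5 E5 Db5 F##5 Bb6 D6

The Bb bass clarinet sounds a major ninth below written, so the written part must be a major ninth above concert — transpose each note up.
G4 becomes A5
D4 becomes E5
Cb4 becomes Db5
E#4 becomes F##5
Ab5 becomes Bb6
C5 becomes D6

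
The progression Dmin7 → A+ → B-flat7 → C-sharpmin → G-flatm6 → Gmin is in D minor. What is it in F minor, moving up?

D minor up to F minor is a minor third; each chord root moves by that interval while the quality stays the same.
Dmin7: root D up a minor third → F, giving Fmin7.
A+: root A up a minor third → C, giving C+.
B-flat7: root B-flat up a minor third → Db, giving Db7.
C-sharpmin: root C-sharp up a minor third → E, giving Emin.
G-flatm6: root G-flat up a minor third → Bbb, giving Bbbm6.
Gmin: root G up a minor third → Bb, giving Bbmin.

Fmin7 C+ Db7 Emin Bbbm6 Bbmin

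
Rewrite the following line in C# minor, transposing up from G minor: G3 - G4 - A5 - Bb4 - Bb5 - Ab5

C#4 C#5 D#6 E5 E6 D6

G minor to C# minor up is an augmented fourth, so every note moves up by that interval.
G3 becomes C#4
G4 becomes C#5
A5 becomes D#6
Bb4 becomes E5
Bb5 becomes E6
Ab5 becomes D6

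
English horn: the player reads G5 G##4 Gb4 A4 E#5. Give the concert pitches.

The English horn sounds a perfect fifth below written, so transpose each written note down a perfect fifth.
G5 becomes C5
G##4 becomes C##4
Gb4 becomes Cb4
A4 becomes D4
E#5 becomes A#4

C5 C##4 Cb4 D4 A#4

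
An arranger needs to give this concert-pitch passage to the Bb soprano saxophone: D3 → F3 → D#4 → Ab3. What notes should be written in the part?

E3 G3 E#4 Bb3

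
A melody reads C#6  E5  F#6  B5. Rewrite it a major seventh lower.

D5 F4 G5 C5

A major seventh down from C#6 gives D5.
A major seventh down from E5 gives F4.
F#6 down a major seventh is G5.
B5 down a major seventh is C5.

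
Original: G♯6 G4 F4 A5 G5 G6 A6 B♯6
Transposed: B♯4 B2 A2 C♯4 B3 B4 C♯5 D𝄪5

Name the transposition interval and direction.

down a minor thirteenth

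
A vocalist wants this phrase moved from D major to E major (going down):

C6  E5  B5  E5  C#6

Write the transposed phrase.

D5 F#4 C#5 F#4 D#5

D major to E major down is a minor seventh, so every note moves down by that interval.
C6 → D5
E5 → F#4
B5 → C#5
E5 → F#4
C#6 → D#5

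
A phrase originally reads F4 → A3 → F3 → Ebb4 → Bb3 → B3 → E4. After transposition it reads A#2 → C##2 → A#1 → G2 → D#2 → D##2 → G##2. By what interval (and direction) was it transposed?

Take the first pair: F4 → A#2. F to A spans 13 letter names, so the interval is some kind of thirteenth.
A#2 to F4 is 19 semitones, which makes it a diminished thirteenth; the second version is lower, so the direction is down.
Checking another pair — E4 → G##2 — gives the same interval.

down a diminished thirteenth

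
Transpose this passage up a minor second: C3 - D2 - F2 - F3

Db3 Eb2 Gb2 Gb3

C3 becomes Db3
D2 becomes Eb2
F2 becomes Gb2
F3 becomes Gb3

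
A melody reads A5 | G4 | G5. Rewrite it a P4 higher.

D6 C5 C6

A5 → D6
G4 → C5
G5 → C6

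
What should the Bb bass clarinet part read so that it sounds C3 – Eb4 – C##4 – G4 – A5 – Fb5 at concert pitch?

D4 F5 D##5 A5 B6 Gb6

Written C4 sounds as Bb2 on the Bb bass clarinet, so concert pitches are written a major ninth up.
C3 becomes D4
Eb4 becomes F5
C##4 becomes D##5
G4 becomes A5
A5 becomes B6
Fb5 becomes Gb6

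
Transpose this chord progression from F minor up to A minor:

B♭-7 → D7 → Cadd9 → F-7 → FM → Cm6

F minor up to A minor is a major third; each chord root moves by that interval while the quality stays the same.
B♭-7: root B♭ up a major third → D, giving D-7.
D7: root D up a major third → F#, giving F#7.
Cadd9: root C up a major third → E, giving Eadd9.
F-7: root F up a major third → A, giving A-7.
FM: root F up a major third → A, giving AM.
Cm6: root C up a major third → E, giving Em6.

D-7 F#7 Eadd9 A-7 AM Em6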